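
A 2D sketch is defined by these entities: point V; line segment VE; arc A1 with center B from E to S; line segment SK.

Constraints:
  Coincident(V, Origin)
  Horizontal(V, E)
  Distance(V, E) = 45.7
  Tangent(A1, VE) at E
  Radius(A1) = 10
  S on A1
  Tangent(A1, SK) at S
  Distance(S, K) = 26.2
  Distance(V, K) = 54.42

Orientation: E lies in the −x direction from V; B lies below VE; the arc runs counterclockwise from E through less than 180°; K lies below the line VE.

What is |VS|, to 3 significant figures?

56.2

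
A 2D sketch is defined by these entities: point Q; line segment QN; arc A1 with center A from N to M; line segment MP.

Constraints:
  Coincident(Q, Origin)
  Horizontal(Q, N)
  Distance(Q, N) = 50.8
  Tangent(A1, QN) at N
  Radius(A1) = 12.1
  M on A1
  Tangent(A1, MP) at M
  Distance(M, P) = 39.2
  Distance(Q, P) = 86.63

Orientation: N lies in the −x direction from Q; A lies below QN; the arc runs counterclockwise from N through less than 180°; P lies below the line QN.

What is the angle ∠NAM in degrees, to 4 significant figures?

74.31°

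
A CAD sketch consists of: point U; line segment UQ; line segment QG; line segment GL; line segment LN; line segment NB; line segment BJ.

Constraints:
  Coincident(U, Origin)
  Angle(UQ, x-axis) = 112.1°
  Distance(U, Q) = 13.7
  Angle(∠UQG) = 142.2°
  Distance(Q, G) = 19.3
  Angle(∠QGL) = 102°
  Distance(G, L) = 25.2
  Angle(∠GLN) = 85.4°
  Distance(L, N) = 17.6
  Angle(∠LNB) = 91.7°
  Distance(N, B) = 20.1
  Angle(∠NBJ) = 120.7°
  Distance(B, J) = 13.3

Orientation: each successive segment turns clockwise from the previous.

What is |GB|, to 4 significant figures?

16.94

U is at the origin; UQ runs at 112.1° with length 13.7, so Q = (-5.154, 12.69). ∠UQG = 142.2° gives QG at 74.30° from the x-axis; with |QG| = 19.3, G = (0.06832, 31.27). ∠QGL = 102.0° gives GL at -3.700° from the x-axis; with |GL| = 25.2, L = (25.22, 29.65). ∠GLN = 85.4° gives LN at -98.30° from the x-axis; with |LN| = 17.6, N = (22.68, 12.23). ∠LNB = 91.7° gives NB at 173.4° from the x-axis; with |NB| = 20.1, B = (2.708, 14.54). Then |GB| = |B − G| = 16.94.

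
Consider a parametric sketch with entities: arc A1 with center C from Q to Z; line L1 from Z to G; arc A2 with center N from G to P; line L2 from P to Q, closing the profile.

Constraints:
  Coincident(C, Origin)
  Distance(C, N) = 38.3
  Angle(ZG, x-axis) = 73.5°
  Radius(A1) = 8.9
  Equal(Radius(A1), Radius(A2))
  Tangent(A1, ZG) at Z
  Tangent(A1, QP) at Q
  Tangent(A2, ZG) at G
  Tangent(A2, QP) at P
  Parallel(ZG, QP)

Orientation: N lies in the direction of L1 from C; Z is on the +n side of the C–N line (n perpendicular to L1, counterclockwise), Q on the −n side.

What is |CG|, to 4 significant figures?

39.32

Tangency of A1 to both parallel lines with radius 8.9 puts Z and Q at C ± 8.9·n: Z = (-8.533, 2.528), Q = (8.533, -2.528). Equal radii place G and P the same way about N: G = N + 8.9·n = (2.344, 39.25), P = N − 8.9·n = (19.41, 34.20). Then |CG| = |G − C| = 39.32.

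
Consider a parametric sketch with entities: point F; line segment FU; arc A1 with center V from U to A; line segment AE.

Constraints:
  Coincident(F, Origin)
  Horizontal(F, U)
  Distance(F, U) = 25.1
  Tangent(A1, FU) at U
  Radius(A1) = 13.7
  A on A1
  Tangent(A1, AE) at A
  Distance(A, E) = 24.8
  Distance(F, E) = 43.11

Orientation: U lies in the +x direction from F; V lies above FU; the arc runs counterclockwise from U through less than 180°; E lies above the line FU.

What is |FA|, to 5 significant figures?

41.707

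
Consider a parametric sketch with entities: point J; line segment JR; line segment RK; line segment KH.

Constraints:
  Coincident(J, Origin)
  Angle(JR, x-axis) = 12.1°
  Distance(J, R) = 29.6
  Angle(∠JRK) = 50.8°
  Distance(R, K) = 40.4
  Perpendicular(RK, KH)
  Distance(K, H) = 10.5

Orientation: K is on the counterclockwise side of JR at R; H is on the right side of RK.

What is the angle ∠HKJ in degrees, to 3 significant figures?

137°

∠JRK = 50.8°, so RK runs at 12.1° + (180° − 50.8°) = 141° from the x-axis; with |RK| = 40.4, K = R + 40.4·(cos 141°, sin 141°) = (-2.59, 31.5). The perpendicularity gives KH at right angles to RK; with |KH| = 10.5 on the right of RK, H = K + 10.5·(0.625, 0.780) = (3.98, 39.7). Then cos ∠HKJ = KH·KJ / (|KH||KJ|), giving 137°.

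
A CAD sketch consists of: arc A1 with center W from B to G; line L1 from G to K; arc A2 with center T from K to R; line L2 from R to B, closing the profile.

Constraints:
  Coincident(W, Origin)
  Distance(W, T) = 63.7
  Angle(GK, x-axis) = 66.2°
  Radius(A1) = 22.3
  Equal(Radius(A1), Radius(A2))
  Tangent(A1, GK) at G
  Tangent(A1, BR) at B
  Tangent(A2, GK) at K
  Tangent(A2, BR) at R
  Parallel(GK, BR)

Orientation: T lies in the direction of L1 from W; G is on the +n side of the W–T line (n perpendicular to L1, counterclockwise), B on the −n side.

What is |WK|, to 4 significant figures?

67.49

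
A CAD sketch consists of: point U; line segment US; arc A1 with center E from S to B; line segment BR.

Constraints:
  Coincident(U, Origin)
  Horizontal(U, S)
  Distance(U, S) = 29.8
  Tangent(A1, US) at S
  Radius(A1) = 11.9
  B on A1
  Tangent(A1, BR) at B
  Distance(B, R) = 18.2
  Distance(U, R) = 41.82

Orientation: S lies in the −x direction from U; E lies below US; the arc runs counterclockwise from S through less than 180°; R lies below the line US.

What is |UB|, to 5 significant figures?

43.292

U is at the origin; US is horizontal with |US| = 29.8 and S on the −x side, so S = (-29.800, 0.0000). A1 meets US tangentially, so ES is at right angles to US, so E = S + (0, -11.9) = (-29.800, -11.900). Since EB ⟂ BR (tangency), |ER| = √(11.9² + 18.2²) = 21.745 regardless of where B sits on A1. So R lies on both circle(U, 41.82) and circle(E, 21.745); the below-US intersection is R = (-25.428, -33.201). B is the foot of the tangent from R: B = (-38.247, -20.282).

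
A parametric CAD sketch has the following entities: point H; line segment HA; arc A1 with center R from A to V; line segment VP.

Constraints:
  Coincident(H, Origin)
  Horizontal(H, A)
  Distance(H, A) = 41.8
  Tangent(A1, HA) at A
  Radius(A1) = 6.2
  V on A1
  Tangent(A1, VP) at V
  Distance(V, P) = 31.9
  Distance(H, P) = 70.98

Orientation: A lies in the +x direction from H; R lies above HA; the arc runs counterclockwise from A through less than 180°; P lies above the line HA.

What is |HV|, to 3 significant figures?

47.0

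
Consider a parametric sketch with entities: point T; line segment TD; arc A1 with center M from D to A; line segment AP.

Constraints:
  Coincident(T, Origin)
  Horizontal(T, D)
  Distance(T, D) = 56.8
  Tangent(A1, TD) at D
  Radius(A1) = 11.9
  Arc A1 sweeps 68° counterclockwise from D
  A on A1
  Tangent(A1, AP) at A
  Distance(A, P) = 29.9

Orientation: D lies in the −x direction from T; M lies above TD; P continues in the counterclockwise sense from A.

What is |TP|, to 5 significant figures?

49.309

T is at the origin; T and D share the same y with |TD| = 56.8 and D on the −x side, so D = (-56.800, 0.0000). Tangency of A1 to TD means the radius MD is perpendicular to TD, so M = D + (0, 11.9) = (-56.800, 11.900). On A1, D sits at bearing -90° from M; a 68° counterclockwise sweep puts A at bearing -22°, so A = M + 11.9·(cos -22°, sin -22°) = (-45.767, 7.4422). Tangency of A1 to AP means the radius MA is perpendicular to AP, so AP runs along (−sin -22°, cos -22°); with |AP| = 29.9, P = (-34.566, 35.165). Then |TP| = |P − T| = 49.309.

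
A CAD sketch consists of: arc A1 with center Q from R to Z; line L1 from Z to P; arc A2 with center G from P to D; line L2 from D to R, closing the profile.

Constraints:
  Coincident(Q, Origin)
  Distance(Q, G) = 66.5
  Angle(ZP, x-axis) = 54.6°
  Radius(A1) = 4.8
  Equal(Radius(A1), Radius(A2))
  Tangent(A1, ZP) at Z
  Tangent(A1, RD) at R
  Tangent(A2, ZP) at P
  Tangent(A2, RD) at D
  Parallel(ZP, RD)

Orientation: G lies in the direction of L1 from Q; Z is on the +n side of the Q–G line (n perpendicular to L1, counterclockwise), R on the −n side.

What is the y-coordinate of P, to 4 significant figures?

56.99

The slot axis is L1's direction at 54.6°, so u = (cos 54.6°, sin 54.6°) = (0.5793, 0.8151) and n = (−sin 54.6°, cos 54.6°) = (-0.8151, 0.5793). Q is at the origin and G lies 66.5 along u from Q, so G = 66.5·u = (38.52, 54.21). Tangency of A1 to both parallel lines with radius 4.8 puts Z and R at Q ± 4.8·n: Z = (-3.913, 2.781), R = (3.913, -2.781). Equal radii place P and D the same way about G: P = G + 4.8·n = (34.61, 56.99), D = G − 4.8·n = (42.43, 51.43). So P.y = 56.99.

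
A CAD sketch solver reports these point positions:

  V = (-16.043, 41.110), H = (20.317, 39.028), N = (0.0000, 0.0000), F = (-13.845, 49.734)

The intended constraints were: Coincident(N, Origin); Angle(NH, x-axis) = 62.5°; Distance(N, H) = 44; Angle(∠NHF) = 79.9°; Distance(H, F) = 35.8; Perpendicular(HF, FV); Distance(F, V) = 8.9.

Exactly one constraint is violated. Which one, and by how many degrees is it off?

Perpendicular(HF, FV) — off by 3.10°.

N = (0.00, 0.00) ✓; NH at 62.50° ✓; |NH| = 44.00 ✓; ∠NHF = 79.90° ✓; |HF| = 35.80 ✓; ∠(HF, FV) = 93.10° ✗; |FV| = 8.900 ✓.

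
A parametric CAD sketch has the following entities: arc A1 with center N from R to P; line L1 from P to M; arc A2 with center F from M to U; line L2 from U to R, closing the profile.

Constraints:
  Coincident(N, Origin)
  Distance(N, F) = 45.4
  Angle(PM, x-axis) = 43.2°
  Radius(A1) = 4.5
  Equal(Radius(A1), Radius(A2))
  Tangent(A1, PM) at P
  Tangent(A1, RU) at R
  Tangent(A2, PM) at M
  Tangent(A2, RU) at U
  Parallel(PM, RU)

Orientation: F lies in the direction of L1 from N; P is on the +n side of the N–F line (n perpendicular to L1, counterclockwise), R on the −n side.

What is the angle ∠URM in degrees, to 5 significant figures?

11.213°

The slot axis is L1's direction at 43.2°, so u = (cos 43.2°, sin 43.2°) = (0.72897, 0.68455) and n = (−sin 43.2°, cos 43.2°) = (-0.68455, 0.72897). N is at the origin and F lies 45.4 along u from N, so F = 45.4·u = (33.095, 31.078). Tangency of A1 to both parallel lines with radius 4.5 puts P and R at N ± 4.5·n: P = (-3.0805, 3.2804), R = (3.0805, -3.2804). Equal radii place M and U the same way about F: M = F + 4.5·n = (30.015, 34.359), U = F − 4.5·n = (36.176, 27.798). Then cos ∠URM = RU·RM / (|RU||RM|), giving 11.213°.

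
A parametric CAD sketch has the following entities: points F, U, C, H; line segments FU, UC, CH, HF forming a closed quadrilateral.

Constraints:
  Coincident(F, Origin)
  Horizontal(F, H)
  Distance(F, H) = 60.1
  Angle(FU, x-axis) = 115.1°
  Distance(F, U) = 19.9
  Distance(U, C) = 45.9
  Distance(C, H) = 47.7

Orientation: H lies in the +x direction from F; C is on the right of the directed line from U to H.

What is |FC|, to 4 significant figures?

26.38

Checks: F = (0.00, 0.00) ✓; |UC| = 45.90 ✓; |CH| = 47.70 ✓.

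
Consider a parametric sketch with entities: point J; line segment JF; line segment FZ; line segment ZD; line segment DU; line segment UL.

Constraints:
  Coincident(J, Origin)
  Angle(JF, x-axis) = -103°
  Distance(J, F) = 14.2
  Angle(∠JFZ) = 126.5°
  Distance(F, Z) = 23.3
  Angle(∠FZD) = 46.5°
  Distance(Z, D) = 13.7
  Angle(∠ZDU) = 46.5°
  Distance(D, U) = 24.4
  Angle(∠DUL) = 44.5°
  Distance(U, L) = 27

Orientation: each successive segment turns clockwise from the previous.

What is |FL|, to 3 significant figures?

32.7

J is at the origin; JF runs at -103.0° with length 14.2, so F = (-3.19, -13.8). ∠JFZ = 126.5° gives FZ at -156° from the x-axis; with |FZ| = 23.3, Z = (-24.6, -23.1). ∠FZD = 46.5° gives ZD at 70.0° from the x-axis; with |ZD| = 13.7, D = (-19.9, -10.3). ∠ZDU = 46.5° gives DU at -63.5° from the x-axis; with |DU| = 24.4, U = (-8.99, -32.1). ∠DUL = 44.5° gives UL at 161° from the x-axis; with |UL| = 27.0, L = (-34.5, -23.3). Then |FL| = |L − F| = 32.7.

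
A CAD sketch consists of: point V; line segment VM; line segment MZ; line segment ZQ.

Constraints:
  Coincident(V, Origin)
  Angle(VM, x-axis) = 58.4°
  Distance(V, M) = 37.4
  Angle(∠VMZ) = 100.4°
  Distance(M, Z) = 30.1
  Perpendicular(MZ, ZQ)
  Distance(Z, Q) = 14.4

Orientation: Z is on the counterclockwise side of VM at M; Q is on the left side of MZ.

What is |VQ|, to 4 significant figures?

43.12

V is at the origin; VM runs at 58.4° with length 37.4, so M = 37.4·(cos 58.4°, sin 58.4°) = (19.60, 31.85). ∠VMZ = 100.4°, so MZ runs at 58.4° + (180° − 100.4°) = 138.0° from the x-axis; with |MZ| = 30.1, Z = M + 30.1·(cos 138.0°, sin 138.0°) = (-2.772, 52.00). MZ is perpendicular to ZQ; with |ZQ| = 14.4 on the left of MZ, Q = Z + 14.4·(-0.6691, -0.7431) = (-12.41, 41.29). Then |VQ| = |Q − V| = 43.12.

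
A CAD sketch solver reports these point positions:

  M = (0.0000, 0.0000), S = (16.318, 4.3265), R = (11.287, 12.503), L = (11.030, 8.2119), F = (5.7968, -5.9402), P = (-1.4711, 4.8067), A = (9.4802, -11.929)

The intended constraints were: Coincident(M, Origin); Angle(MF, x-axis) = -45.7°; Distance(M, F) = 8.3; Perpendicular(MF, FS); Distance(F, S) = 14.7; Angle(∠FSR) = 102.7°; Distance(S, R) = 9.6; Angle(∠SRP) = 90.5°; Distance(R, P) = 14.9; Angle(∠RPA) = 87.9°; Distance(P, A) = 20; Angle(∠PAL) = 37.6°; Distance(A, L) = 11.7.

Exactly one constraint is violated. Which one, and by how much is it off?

Distance(A, L) = 11.7 — off by 8.50.

M = (0.00, 0.00) ✓; MF at -45.70° ✓; |MF| = 8.300 ✓; ∠(MF, FS) = 90.00° ✓; |FS| = 14.70 ✓; ∠FSR = 102.7° ✓; |SR| = 9.600 ✓; ∠SRP = 90.50° ✓; |RP| = 14.90 ✓; ∠RPA = 87.90° ✓; |PA| = 20.00 ✓; ∠PAL = 37.60° ✓; |AL| = 20.20 ✗.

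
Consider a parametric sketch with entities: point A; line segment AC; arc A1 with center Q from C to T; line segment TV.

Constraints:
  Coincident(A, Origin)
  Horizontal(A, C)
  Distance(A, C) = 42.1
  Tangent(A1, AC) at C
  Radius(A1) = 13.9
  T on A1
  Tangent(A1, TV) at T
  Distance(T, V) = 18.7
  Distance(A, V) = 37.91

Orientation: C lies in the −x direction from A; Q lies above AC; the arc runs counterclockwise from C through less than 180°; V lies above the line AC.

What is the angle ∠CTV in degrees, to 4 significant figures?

141.4°

Checks: ∠(QC, CA) = 90.00° ✓; |QT| = 13.90 ✓; ∠(QT, TV) = 90.00° ✓; |TV| = 18.70 ✓; |AV| = 37.91 ✓.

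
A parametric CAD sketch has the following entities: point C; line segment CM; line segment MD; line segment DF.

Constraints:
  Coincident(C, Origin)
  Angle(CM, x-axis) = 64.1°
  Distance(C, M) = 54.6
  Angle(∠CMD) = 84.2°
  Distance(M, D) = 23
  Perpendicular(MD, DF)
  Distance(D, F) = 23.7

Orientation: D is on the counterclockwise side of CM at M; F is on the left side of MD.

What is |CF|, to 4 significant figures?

35.26

C is at the origin; CM runs at 64.1° with length 54.6, so M = 54.6·(cos 64.1°, sin 64.1°) = (23.85, 49.12). ∠CMD = 84.2°, so MD runs at 64.1° + (180° − 84.2°) = 159.9° from the x-axis; with |MD| = 23.0, D = M + 23.0·(cos 159.9°, sin 159.9°) = (2.250, 57.02). MD ⟂ DF; with |DF| = 23.7 on the left of MD, F = D + 23.7·(-0.3437, -0.9391) = (-5.895, 34.76). Then |CF| = |F − C| = 35.26.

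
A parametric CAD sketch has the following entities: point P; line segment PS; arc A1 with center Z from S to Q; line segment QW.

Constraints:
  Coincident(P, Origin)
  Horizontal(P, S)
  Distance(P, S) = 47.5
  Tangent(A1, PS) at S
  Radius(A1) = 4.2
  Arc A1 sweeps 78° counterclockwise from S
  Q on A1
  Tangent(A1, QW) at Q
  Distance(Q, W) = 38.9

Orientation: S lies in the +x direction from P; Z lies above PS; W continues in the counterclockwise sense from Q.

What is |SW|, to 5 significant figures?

43.137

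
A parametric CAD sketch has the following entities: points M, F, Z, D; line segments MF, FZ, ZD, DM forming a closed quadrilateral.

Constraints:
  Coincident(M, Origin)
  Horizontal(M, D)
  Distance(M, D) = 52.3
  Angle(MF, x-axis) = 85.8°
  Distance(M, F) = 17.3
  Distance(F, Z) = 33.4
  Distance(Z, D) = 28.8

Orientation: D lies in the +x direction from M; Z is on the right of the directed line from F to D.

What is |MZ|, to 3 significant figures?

25.3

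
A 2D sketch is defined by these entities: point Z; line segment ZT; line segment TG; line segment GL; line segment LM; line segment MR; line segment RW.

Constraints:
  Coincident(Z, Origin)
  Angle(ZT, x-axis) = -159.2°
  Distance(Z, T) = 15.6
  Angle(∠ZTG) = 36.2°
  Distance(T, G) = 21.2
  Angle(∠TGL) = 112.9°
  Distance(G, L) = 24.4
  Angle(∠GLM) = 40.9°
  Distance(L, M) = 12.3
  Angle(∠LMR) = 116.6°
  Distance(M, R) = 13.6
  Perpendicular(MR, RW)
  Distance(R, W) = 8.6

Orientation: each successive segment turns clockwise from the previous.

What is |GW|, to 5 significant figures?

7.7431

∠LMR = 116.6° gives MR at 147.40° from the x-axis; with |MR| = 13.6, R = (-1.0376, 8.9904). MR ⟂ RW, so RW runs at 57.400°; with |RW| = 8.6, W = (3.5958, 16.235). Then |GW| = |W − G| = 7.7431.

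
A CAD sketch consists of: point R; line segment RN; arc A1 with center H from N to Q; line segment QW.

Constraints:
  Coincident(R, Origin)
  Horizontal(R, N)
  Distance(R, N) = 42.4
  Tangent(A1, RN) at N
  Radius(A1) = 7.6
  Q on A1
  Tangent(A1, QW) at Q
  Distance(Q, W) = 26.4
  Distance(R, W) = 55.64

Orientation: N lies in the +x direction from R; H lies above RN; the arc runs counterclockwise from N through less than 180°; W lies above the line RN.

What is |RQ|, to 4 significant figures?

50.66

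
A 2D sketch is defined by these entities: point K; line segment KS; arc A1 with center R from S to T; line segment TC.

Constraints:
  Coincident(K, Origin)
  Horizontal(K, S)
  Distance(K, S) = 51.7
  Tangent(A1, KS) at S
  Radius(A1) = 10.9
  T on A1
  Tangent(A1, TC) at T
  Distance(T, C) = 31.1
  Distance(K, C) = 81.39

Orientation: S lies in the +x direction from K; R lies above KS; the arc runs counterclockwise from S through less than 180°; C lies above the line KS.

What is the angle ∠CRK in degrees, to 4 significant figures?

142.1°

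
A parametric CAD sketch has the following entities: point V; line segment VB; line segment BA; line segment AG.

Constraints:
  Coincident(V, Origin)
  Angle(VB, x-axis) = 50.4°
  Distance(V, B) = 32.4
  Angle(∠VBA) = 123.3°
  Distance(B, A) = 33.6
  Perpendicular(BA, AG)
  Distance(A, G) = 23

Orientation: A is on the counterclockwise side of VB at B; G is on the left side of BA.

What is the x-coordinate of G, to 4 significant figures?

-11.21

V is at the origin; VB runs at 50.4° with length 32.4, so B = 32.4·(cos 50.4°, sin 50.4°) = (20.65, 24.96). ∠VBA = 123.3°, so BA runs at 50.4° + (180° − 123.3°) = 107.1° from the x-axis; with |BA| = 33.6, A = B + 33.6·(cos 107.1°, sin 107.1°) = (10.77, 57.08). BA is perpendicular to AG; with |AG| = 23.0 on the left of BA, G = A + 23.0·(-0.9558, -0.2940) = (-11.21, 50.32). So G.x = -11.21.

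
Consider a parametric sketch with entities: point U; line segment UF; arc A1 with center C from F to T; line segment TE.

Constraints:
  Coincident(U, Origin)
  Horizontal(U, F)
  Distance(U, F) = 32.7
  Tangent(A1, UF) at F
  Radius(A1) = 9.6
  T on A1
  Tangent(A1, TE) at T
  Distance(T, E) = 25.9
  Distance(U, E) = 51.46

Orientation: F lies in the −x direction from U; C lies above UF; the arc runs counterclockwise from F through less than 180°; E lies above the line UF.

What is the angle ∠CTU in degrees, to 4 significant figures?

123.5°

U is at the origin; UF is horizontal with |UF| = 32.7 and F on the −x side, so F = (-32.70, 0.000). The tangent condition forces CF to be normal to UF, so C = F + (0, 9.6) = (-32.70, 9.600). Since CT ⟂ TE (tangency), |CE| = √(9.6² + 25.9²) = 27.62 regardless of where T sits on A1. So E lies on both circle(U, 51.46) and circle(C, 27.62); the above-UF intersection is E = (-35.70, 37.06). T is the foot of the tangent from E: T = (-24.11, 13.90).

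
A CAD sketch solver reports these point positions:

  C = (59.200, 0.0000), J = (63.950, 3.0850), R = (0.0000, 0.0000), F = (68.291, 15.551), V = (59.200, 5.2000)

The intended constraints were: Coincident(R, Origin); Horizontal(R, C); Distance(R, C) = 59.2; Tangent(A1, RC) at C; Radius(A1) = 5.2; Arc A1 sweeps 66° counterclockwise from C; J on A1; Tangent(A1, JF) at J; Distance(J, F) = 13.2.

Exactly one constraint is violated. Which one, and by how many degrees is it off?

Tangent(A1, JF) at J — off by 4.80°.

R = (0.00, 0.00) ✓; R.y = 0.00, C.y = 0.00 ✓; |RC| = 59.20 ✓; ∠(VC, CR) = 90.00° ✓; |VC| = 5.200 ✓; bearing(V→J) − bearing(V→C) = 66.00° ✓; |VJ| = 5.200 ✓; ∠(VJ, JF) = 85.20° ✗; |JF| = 13.20 ✓.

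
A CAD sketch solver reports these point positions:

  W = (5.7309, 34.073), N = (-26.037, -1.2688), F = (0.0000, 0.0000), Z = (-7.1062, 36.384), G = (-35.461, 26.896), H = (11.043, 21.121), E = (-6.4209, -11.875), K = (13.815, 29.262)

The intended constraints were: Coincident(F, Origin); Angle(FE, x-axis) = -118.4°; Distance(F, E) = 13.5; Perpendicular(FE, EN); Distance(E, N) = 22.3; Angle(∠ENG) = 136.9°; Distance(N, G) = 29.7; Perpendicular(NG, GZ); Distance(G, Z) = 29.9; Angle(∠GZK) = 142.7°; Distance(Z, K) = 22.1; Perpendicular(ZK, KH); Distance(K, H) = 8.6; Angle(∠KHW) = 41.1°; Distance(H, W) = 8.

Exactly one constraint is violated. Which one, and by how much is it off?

Distance(H, W) = 8 — off by 6.00.

F = (0.00, 0.00) ✓; FE at -118.4° ✓; |FE| = 13.50 ✓; ∠(FE, EN) = 90.00° ✓; |EN| = 22.30 ✓; ∠ENG = 136.9° ✓; |NG| = 29.70 ✓; ∠(NG, GZ) = 90.00° ✓; |GZ| = 29.90 ✓; ∠GZK = 142.7° ✓; |ZK| = 22.10 ✓; ∠(ZK, KH) = 90.00° ✓; |KH| = 8.600 ✓; ∠KHW = 41.10° ✓; |HW| = 14.00 ✗.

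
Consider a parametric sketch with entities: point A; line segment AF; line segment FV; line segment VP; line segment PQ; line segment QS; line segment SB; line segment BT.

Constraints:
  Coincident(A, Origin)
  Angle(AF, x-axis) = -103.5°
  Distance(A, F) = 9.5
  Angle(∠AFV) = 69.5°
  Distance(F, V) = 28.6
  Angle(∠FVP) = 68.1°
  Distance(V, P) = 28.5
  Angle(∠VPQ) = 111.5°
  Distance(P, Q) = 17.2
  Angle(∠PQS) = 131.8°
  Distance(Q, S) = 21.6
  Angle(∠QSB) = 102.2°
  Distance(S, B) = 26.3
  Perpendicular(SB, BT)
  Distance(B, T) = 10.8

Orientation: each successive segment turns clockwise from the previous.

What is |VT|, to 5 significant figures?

18.408

A is at the origin; AF runs at -103.5° with length 9.5, so F = (-2.2177, -9.2375). ∠AFV = 69.5° gives FV at 146.00° from the x-axis; with |FV| = 28.6, V = (-25.928, 6.7554). ∠FVP = 68.1° gives VP at 34.100° from the x-axis; with |VP| = 28.5, P = (-2.3285, 22.734). ∠VPQ = 111.5° gives PQ at -34.400° from the x-axis; with |PQ| = 17.2, Q = (11.863, 13.016). ∠PQS = 131.8° gives QS at -82.600° from the x-axis; with |QS| = 21.6, S = (14.645, -8.4039). ∠QSB = 102.2° gives SB at -160.40° from the x-axis; with |SB| = 26.3, B = (-10.131, -17.226). The perpendicularity gives BT at right angles to SB, so BT runs at 109.60°; with |BT| = 10.8, T = (-13.754, -7.0521). Then |VT| = |T − V| = 18.408.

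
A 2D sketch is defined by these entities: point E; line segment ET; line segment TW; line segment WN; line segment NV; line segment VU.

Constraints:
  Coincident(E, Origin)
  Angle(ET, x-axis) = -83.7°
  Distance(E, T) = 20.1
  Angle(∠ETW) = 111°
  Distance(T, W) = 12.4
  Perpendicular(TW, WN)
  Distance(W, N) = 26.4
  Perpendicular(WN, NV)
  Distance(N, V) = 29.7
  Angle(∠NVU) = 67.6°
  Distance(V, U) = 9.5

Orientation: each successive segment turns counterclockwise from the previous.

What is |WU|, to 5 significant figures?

31.472

WN is perpendicular to NV, so NV runs at 165.30°; with |NV| = 29.7, V = (-7.8289, 9.9473). ∠NVU = 67.6° gives VU at -82.300° from the x-axis; with |VU| = 9.5, U = (-6.5560, 0.53293). Then |WU| = |U − W| = 31.472.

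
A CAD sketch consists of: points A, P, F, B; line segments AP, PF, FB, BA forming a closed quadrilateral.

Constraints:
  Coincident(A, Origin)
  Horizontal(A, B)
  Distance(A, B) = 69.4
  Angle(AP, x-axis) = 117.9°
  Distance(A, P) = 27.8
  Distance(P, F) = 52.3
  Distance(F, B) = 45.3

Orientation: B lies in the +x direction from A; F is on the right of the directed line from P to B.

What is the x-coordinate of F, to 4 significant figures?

25.43

Checks: |PF| = 52.30 ✓; |FB| = 45.30 ✓.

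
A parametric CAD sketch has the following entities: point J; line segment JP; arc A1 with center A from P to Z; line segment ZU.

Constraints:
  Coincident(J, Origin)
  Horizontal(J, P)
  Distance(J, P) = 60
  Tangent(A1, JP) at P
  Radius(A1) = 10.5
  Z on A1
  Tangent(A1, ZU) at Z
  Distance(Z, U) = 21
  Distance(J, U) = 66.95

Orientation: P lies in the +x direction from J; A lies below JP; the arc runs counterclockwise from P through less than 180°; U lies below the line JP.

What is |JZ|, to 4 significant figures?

52.19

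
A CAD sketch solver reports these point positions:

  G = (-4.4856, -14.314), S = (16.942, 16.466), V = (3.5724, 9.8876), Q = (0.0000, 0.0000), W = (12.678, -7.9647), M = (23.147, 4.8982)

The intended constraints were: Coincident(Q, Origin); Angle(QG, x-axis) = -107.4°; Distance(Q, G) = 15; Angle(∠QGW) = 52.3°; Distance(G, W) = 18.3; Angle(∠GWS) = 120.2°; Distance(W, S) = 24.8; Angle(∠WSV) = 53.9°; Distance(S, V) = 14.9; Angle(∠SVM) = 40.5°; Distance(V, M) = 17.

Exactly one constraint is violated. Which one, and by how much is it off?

Distance(V, M) = 17 — off by 3.20.

Q = (0.00, 0.00) ✓; QG at -107.4° ✓; |QG| = 15.00 ✓; ∠QGW = 52.30° ✓; |GW| = 18.30 ✓; ∠GWS = 120.2° ✓; |WS| = 24.80 ✓; ∠WSV = 53.90° ✓; |SV| = 14.90 ✓; ∠SVM = 40.50° ✓; |VM| = 20.20 ✗.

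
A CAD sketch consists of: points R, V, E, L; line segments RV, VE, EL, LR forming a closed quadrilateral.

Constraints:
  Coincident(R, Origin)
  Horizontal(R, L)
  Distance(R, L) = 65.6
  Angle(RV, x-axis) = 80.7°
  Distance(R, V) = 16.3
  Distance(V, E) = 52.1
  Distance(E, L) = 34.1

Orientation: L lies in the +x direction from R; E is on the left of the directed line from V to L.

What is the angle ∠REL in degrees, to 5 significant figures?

81.780°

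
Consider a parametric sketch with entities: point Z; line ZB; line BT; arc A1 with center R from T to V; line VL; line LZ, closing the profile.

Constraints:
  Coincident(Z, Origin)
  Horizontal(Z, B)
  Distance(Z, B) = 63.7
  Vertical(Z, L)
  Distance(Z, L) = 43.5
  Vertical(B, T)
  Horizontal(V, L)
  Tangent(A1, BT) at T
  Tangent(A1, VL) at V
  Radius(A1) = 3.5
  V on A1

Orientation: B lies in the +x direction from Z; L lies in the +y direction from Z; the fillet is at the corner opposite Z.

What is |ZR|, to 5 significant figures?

72.278

Z and L share the same x with |ZL| = 43.5 and L on the +y side, so L = (0.0000, 43.500). The virtual corner opposite Z is at (63.700, 43.500). Since A1 is tangent to BT there, RT ⟂ BT and tangency of A1 to VL means the radius RV is perpendicular to VL, with radius 3.5, so the center R sits 3.5 in from both sides at R = (60.200, 40.000). Then |ZR| = |R − Z| = 72.278.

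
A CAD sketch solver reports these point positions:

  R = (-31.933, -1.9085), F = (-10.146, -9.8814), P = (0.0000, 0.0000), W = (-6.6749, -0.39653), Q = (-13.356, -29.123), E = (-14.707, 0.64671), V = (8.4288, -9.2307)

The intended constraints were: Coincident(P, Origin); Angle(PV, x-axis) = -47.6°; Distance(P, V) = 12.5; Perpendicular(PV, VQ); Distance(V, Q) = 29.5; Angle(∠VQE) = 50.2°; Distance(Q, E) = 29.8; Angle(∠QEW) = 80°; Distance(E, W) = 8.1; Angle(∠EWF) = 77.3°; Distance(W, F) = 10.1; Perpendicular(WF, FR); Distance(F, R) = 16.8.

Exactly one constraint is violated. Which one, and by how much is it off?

Distance(F, R) = 16.8 — off by 6.40.

P = (0.00, 0.00) ✓; PV at -47.60° ✓; |PV| = 12.50 ✓; ∠(PV, VQ) = 90.00° ✓; |VQ| = 29.50 ✓; ∠VQE = 50.20° ✓; |QE| = 29.80 ✓; ∠QEW = 80.00° ✓; |EW| = 8.100 ✓; ∠EWF = 77.30° ✓; |WF| = 10.10 ✓; ∠(WF, FR) = 90.00° ✓; |FR| = 23.20 ✗.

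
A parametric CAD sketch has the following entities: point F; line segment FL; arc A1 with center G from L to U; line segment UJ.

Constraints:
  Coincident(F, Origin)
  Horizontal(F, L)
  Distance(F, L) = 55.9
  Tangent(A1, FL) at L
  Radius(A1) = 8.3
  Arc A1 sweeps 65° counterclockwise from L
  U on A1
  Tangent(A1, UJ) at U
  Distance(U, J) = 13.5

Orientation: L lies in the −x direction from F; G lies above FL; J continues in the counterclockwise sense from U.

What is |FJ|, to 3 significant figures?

45.9

F is at the origin; F and L share the same y with |FL| = 55.9 and L on the −x side, so L = (-55.9, 0.00). The tangent condition forces GL to be normal to FL, so G = L + (0, 8.3) = (-55.9, 8.30). On A1, L sits at bearing -90° from G; a 65° counterclockwise sweep puts U at bearing -25°, so U = G + 8.3·(cos -25°, sin -25°) = (-48.4, 4.79). A1 meets UJ tangentially, so GU is at right angles to UJ, so UJ runs along (−sin -25°, cos -25°); with |UJ| = 13.5, J = (-42.7, 17.0). Then |FJ| = |J − F| = 45.9.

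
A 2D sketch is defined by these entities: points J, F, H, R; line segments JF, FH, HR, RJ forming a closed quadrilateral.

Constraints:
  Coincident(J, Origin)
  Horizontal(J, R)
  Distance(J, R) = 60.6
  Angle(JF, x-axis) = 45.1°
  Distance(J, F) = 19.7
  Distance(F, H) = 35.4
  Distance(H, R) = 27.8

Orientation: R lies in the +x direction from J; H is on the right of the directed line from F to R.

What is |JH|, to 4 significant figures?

38.71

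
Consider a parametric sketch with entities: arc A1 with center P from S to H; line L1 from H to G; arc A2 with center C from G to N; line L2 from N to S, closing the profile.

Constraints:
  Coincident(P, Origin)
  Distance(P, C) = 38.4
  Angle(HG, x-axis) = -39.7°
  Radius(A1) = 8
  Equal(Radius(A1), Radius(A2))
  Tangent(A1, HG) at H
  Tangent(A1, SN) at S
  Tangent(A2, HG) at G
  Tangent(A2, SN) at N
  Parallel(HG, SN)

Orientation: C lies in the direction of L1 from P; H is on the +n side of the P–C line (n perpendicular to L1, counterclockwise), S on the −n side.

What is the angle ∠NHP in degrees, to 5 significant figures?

67.380°

The slot axis is L1's direction at -39.7°, so u = (cos -39.7°, sin -39.7°) = (0.76940, -0.63877) and n = (−sin -39.7°, cos -39.7°) = (0.63877, 0.76940). P is at the origin and C lies 38.4 along u from P, so C = 38.4·u = (29.545, -24.529). Tangency of A1 to both parallel lines with radius 8.0 puts H and S at P ± 8.0·n: H = (5.1101, 6.1552), S = (-5.1101, -6.1552). Equal radii place G and N the same way about C: G = C + 8.0·n = (34.655, -18.373), N = C − 8.0·n = (24.435, -30.684). Then cos ∠NHP = HN·HP / (|HN||HP|), giving 67.380°.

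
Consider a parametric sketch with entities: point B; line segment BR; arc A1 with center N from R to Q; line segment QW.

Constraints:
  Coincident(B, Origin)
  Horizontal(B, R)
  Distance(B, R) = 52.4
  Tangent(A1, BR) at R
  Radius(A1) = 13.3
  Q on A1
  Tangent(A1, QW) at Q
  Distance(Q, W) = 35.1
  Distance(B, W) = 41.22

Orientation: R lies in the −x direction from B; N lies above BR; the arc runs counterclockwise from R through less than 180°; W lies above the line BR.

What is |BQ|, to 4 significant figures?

41.78

Checks: |NQ| = 13.30 ✓; ∠(NQ, QW) = 90.00° ✓; |QW| = 35.10 ✓; |BW| = 41.22 ✓.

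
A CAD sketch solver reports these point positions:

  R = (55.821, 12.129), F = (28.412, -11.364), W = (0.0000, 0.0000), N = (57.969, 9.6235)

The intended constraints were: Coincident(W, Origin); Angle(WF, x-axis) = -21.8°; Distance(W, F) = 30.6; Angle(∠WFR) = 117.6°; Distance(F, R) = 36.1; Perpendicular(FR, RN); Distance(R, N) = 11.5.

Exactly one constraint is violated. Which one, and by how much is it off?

Distance(R, N) = 11.5 — off by 8.20.

W = (0.00, 0.00) ✓; WF at -21.80° ✓; |WF| = 30.60 ✓; ∠WFR = 117.6° ✓; |FR| = 36.10 ✓; ∠(FR, RN) = 89.99° ✓; |RN| = 3.300 ✗.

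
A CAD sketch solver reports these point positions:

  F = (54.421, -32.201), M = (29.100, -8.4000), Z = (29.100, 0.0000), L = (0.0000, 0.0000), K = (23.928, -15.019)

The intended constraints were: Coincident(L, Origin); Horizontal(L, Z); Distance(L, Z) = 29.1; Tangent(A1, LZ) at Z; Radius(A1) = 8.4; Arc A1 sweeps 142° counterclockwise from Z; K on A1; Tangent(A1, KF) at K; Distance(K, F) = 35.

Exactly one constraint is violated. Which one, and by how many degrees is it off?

Tangent(A1, KF) at K — off by 8.60°.

L = (0.00, 0.00) ✓; L.y = 0.00, Z.y = 0.00 ✓; |LZ| = 29.10 ✓; ∠(MZ, ZL) = 90.00° ✓; |MZ| = 8.400 ✓; bearing(M→K) − bearing(M→Z) = 142.0° ✓; |MK| = 8.400 ✓; ∠(MK, KF) = 81.40° ✗; |KF| = 35.00 ✓.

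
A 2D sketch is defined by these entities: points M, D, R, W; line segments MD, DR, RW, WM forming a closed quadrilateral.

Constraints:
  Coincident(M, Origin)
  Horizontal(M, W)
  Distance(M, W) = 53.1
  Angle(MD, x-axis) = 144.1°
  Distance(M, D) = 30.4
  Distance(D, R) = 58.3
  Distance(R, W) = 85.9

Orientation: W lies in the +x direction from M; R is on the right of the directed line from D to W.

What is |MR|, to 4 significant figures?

46.37

M is at the origin; M and W share the same y with |MW| = 53.1 and W in +x, so W = (53.1, 0). MD runs at 144.1° with |MD| = 30.4, so D = (-24.63, 17.83). R is determined by |DR| = 58.3 and |RW| = 85.9 together: it lies at the intersection of circle(D, 58.3) and circle(W, 85.9). With |DW| = 79.74, the foot of the radical line on DW is 14.92 from D and the perpendicular offset is √(58.3² − 14.92²) = 56.36. Taking the right-of-DW solution: R = (-22.68, -40.44).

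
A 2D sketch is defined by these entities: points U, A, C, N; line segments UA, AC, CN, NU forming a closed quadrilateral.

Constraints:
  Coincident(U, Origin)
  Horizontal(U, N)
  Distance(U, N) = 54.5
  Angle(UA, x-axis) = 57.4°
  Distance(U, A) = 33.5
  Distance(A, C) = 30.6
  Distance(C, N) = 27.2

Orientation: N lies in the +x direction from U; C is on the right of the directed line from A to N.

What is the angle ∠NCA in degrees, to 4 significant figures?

105.6°

U is at the origin; UN is horizontal with |UN| = 54.5 and N in +x, so N = (54.5, 0). UA runs at 57.4° with |UA| = 33.5, so A = (18.05, 28.22). C is determined by |AC| = 30.6 and |CN| = 27.2 together: it lies at the intersection of circle(A, 30.6) and circle(N, 27.2). With |AN| = 46.10, the foot of the radical line on AN is 25.18 from A and the perpendicular offset is √(30.6² − 25.18²) = 17.39. Taking the right-of-AN solution: C = (27.32, -0.9407).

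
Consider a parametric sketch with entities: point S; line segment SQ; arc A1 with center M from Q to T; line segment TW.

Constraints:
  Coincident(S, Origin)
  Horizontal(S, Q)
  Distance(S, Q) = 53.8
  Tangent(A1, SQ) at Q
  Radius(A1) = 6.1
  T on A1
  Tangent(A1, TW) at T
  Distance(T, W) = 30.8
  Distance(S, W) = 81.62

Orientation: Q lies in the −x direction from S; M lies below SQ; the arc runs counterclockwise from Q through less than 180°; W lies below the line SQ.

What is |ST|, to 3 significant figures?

58.8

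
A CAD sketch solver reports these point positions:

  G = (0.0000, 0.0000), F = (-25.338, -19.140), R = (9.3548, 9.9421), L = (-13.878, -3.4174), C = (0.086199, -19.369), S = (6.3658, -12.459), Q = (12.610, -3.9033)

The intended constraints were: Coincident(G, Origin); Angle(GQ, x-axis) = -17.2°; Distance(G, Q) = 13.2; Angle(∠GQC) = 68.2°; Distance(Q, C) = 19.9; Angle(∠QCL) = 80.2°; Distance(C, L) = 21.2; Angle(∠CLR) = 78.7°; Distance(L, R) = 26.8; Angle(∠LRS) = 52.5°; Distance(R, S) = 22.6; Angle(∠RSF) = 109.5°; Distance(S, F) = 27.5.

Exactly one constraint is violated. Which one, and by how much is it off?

Distance(S, F) = 27.5 — off by 4.90.

G = (0.00, 0.00) ✓; GQ at -17.20° ✓; |GQ| = 13.20 ✓; ∠GQC = 68.20° ✓; |QC| = 19.90 ✓; ∠QCL = 80.20° ✓; |CL| = 21.20 ✓; ∠CLR = 78.70° ✓; |LR| = 26.80 ✓; ∠LRS = 52.50° ✓; |RS| = 22.60 ✓; ∠RSF = 109.5° ✓; |SF| = 32.40 ✗.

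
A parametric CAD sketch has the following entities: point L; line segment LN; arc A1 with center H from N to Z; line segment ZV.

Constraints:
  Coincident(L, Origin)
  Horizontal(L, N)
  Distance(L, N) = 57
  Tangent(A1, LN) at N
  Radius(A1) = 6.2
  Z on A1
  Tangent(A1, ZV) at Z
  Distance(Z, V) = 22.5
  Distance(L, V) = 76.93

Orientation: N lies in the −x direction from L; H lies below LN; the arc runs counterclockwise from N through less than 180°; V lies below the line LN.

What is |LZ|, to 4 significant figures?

62.47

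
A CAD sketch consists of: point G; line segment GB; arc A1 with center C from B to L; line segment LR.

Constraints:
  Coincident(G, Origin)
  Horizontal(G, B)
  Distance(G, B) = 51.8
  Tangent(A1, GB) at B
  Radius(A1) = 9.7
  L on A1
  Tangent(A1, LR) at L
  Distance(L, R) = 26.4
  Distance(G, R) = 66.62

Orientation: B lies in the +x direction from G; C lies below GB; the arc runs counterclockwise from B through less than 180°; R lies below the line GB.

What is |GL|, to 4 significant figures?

45.36

Checks: |CB| = 9.700 ✓; |CL| = 9.700 ✓; ∠(CL, LR) = 90.00° ✓; |LR| = 26.40 ✓; |GR| = 66.62 ✓.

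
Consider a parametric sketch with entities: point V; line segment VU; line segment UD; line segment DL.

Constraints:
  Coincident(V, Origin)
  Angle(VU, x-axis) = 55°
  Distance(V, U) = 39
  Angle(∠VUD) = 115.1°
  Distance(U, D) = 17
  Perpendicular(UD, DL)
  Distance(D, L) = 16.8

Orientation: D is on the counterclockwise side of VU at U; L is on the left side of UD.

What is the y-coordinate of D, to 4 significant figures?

46.68

V is at the origin; VU runs at 55.0° with length 39.0, so U = 39.0·(cos 55.0°, sin 55.0°) = (22.37, 31.95). ∠VUD = 115.1°, so UD runs at 55.0° + (180° − 115.1°) = 119.9° from the x-axis; with |UD| = 17.0, D = U + 17.0·(cos 119.9°, sin 119.9°) = (13.90, 46.68). So D.y = 46.68.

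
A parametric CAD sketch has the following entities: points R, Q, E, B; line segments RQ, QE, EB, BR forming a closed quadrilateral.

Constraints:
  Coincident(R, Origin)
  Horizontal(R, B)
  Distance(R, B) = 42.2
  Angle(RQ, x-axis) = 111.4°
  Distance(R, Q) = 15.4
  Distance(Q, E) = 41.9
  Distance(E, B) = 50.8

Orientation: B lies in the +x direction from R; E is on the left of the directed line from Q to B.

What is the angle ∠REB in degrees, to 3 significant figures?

48.9°

Checks: |QE| = 41.90 ✓; |EB| = 50.80 ✓.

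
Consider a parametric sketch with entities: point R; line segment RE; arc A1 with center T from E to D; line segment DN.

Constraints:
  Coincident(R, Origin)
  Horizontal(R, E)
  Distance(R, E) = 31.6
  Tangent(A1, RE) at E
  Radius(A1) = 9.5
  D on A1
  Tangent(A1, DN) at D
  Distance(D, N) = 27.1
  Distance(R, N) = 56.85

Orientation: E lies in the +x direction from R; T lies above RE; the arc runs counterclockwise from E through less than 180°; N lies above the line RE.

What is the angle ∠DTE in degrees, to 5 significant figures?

81.968°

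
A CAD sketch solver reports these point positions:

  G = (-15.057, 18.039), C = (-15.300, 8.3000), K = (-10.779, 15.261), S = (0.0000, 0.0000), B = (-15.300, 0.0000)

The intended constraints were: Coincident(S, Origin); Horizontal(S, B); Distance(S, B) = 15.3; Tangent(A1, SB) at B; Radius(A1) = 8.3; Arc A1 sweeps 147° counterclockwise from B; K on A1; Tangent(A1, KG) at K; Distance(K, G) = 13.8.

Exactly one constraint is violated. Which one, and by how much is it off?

Distance(K, G) = 13.8 — off by 8.70.

S = (0.00, 0.00) ✓; S.y = 0.00, B.y = 0.00 ✓; |SB| = 15.30 ✓; ∠(CB, BS) = 90.00° ✓; |CB| = 8.300 ✓; bearing(C→K) − bearing(C→B) = 147.0° ✓; |CK| = 8.300 ✓; ∠(CK, KG) = 90.00° ✓; |KG| = 5.101 ✗.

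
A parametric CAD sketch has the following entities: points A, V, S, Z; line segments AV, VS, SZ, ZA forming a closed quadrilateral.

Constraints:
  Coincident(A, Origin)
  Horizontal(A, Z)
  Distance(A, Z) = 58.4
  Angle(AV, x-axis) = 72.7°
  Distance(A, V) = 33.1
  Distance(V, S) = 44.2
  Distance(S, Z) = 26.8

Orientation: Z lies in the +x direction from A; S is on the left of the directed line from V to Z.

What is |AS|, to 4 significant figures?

59.87

Checks: |VS| = 44.20 ✓; |SZ| = 26.80 ✓.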